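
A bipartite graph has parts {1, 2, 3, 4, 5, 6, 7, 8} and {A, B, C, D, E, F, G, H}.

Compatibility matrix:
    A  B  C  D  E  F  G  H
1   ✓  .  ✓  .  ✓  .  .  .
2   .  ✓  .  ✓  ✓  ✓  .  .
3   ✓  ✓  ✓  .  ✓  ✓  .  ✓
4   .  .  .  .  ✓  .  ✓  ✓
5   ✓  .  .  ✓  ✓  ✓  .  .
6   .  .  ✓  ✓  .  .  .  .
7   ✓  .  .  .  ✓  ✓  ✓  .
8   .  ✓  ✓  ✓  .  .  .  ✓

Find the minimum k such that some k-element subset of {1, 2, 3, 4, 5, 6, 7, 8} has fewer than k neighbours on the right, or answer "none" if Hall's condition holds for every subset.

A matching saturating every left vertex exists, for instance 1→C, 2→E, 3→A, 4→H, 5→F, 6→D, 7→G, 8→B.
By Hall's marriage theorem, this means |N(S)| ≥ |S| for every subset S, so no violating subset exists.

none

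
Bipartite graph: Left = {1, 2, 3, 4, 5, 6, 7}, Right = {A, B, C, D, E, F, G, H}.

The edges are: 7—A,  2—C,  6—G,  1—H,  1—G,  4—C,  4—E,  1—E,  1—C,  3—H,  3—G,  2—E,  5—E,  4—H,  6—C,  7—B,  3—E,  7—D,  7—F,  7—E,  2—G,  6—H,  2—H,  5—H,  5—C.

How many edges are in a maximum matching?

One maximum matching: 1-C, 2-H, 3-G, 4-E, 7-A.
The set {1, 2, 3, 4, 5, 6} has only 4 neighbours ({C, E, G, H}), so by Hall's theorem at most 5 of the 7 left vertices can be matched.

5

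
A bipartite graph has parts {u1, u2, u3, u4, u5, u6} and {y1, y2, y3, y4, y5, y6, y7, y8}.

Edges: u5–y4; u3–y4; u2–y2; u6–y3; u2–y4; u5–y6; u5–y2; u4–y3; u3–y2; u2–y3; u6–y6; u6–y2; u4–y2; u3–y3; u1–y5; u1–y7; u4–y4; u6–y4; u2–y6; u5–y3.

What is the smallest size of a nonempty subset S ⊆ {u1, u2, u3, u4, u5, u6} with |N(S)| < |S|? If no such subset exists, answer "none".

Take S = {u2, u3, u4, u5, u6}. Its neighbourhood is {y2, y3, y4, y6}, so |N(S)| = 4 < |S| = 5.
Every subset of size less than 5 has at least as many neighbours as members, so 5 is the minimum.

5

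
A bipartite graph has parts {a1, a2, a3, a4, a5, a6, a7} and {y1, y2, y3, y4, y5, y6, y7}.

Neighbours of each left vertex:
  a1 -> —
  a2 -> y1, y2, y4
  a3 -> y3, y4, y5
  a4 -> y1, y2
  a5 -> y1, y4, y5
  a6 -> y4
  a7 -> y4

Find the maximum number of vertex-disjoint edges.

5

For example, pair a2-y1, a3-y3, a4-y2, a5-y5, a6-y4.
The set {a1, a6, a7} has only 1 neighbour ({y4}), so by Hall's theorem at most 5 of the 7 left vertices can be matched.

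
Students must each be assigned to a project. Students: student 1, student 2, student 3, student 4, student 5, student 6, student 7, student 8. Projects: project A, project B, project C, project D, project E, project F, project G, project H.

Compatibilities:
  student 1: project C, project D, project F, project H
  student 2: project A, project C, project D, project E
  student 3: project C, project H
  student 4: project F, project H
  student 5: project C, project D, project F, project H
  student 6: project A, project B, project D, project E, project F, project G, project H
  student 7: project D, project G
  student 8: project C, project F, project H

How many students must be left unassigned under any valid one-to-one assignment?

One maximum matching: student 1→project D, student 2→project E, student 3→project H, student 4→project F, student 5→project C, student 6→project A, student 7→project G.
The set {student 1, student 3, student 4, student 5, student 8} has only 4 neighbours ({project C, project D, project F, project H}), so by Hall's theorem at most 7 of the 8 students can be matched.
That matches 7 of the 8, leaving 1 unmatched; no matching can do better.

1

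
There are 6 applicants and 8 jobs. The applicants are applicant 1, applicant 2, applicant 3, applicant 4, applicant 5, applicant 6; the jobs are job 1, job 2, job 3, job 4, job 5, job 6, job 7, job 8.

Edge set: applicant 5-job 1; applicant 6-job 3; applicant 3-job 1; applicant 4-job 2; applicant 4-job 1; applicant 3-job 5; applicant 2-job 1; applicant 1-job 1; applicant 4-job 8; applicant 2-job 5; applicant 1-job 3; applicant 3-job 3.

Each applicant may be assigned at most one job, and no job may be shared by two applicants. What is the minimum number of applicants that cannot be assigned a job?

A valid assignment of size 4: applicant 1–job 1, applicant 2–job 5, applicant 3–job 3, applicant 4–job 2.
The set {applicant 1, applicant 2, applicant 3, applicant 5, applicant 6} has only 3 neighbours ({job 1, job 3, job 5}), so by Hall's theorem at most 4 of the 6 applicants can be matched.
That matches 4 of the 6, leaving 2 unmatched; no matching can do better.

2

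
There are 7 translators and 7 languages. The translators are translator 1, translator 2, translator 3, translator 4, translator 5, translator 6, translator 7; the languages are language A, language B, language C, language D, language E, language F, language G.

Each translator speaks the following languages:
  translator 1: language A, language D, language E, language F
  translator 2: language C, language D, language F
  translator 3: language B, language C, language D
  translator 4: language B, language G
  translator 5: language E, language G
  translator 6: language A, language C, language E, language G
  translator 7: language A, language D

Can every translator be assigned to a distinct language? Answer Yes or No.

For example, pair translator 1→language F, translator 2→language C, translator 3→language D, translator 4→language B, translator 5→language E, translator 6→language G, translator 7→language A.
All 7 translators are covered.

Yes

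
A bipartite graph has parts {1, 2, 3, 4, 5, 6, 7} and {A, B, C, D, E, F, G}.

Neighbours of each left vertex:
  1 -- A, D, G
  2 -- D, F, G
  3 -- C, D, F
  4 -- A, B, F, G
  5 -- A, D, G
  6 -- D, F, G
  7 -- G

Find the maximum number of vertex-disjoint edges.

6

A valid assignment of size 6: 1-G, 2-D, 3-C, 4-B, 5-A, 6-F.
The set {1, 2, 5, 6, 7} has only 4 neighbours ({A, D, F, G}), so by Hall's theorem at most 6 of the 7 left vertices can be matched.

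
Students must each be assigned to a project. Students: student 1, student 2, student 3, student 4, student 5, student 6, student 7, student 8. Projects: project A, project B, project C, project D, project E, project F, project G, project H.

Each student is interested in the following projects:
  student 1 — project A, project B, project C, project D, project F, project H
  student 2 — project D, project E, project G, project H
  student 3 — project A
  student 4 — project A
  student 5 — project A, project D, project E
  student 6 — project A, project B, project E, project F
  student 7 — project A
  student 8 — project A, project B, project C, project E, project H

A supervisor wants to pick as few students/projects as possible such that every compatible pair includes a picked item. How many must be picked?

A maximum matching has 6 edges (e.g. student 1–project F, student 2–project H, student 3–project A, student 5–project D, student 6–project E, student 8–project C).
By König's theorem the minimum vertex cover has the same size. One such cover is {student 1, student 2, student 5, student 6, student 8, project A}.

6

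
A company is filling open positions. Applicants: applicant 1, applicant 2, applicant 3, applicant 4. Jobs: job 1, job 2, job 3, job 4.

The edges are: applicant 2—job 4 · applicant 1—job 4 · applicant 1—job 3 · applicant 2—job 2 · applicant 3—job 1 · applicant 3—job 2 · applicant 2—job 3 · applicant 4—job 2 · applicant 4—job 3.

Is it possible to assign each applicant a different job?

A valid assignment of size 4: applicant 1→job 3, applicant 2→job 4, applicant 3→job 1, applicant 4→job 2.
All 4 applicants are covered.

Yes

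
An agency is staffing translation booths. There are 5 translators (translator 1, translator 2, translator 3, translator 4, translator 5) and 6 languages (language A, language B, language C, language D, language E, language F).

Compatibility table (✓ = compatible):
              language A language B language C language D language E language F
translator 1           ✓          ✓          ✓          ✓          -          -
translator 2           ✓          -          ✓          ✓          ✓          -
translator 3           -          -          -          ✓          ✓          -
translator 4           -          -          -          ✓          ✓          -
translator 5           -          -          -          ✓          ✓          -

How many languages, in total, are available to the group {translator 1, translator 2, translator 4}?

5

The union of neighbours of {translator 1, translator 2, translator 4} is {language A, language B, language C, language D, language E}, which has 5 elements.
Since |N(S)| = 5 ≥ |S| = 3, Hall's condition holds for this subset.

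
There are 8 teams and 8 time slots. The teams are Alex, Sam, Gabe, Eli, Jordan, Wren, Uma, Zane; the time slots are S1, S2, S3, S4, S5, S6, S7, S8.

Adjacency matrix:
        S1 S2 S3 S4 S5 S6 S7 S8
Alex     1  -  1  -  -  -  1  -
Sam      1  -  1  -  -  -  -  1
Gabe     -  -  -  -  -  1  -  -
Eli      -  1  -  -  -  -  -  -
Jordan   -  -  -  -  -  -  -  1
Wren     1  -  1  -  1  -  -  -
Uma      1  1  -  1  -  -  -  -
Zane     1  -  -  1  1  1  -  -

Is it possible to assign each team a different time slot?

A valid assignment of size 8: Alex–S7, Sam–S3, Gabe–S6, Eli–S2, Jordan–S8, Wren–S5, Uma–S1, Zane–S4.
Every team is matched, so this is a perfect matching.

Yes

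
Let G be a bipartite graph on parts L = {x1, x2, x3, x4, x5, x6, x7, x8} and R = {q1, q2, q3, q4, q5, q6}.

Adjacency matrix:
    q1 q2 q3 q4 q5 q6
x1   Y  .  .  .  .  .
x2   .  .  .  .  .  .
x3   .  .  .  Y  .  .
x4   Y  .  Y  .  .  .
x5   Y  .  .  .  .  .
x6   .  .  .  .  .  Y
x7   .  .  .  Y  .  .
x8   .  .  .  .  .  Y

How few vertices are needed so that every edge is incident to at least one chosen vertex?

{x4, q1, q4, q6} is a vertex cover of size 4: every edge has an endpoint in this set.
No smaller cover exists because x1–q1, x3–q4, x4–q3, x6–q6 is a matching of size 4, and a cover must include an endpoint of each of these disjoint edges (König's theorem).

4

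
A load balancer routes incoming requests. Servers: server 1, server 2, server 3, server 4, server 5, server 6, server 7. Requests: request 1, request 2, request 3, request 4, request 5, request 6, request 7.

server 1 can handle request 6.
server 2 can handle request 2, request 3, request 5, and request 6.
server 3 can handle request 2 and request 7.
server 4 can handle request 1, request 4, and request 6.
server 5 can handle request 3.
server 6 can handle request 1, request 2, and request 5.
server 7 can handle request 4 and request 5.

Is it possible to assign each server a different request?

For example, pair server 1–request 6, server 2–request 2, server 3–request 7, server 4–request 4, server 5–request 3, server 6–request 1, server 7–request 5.
Every server is matched, so this is a perfect matching.

Yes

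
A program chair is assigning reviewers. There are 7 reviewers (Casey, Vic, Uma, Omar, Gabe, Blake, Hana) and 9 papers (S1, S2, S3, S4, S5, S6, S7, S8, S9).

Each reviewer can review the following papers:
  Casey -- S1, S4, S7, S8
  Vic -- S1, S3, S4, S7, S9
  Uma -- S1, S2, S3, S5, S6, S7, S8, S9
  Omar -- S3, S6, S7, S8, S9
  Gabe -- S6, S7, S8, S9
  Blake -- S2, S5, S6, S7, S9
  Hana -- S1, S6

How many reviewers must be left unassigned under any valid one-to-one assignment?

0

One maximum matching: Casey→S4, Vic→S3, Uma→S2, Omar→S7, Gabe→S8, Blake→S9, Hana→S6.
All 7 reviewers are matched, so no larger matching exists.
That matches 7 of the 7, leaving 0 unmatched; no matching can do better.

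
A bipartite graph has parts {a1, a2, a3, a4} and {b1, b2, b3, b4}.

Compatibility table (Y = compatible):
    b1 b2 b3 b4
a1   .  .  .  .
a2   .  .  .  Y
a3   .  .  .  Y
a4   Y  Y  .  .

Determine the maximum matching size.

2

One maximum matching: a2→b4, a4→b2.
The set {a1, a2, a3} has only 1 neighbour ({b4}), so by Hall's theorem at most 2 of the 4 left vertices can be matched.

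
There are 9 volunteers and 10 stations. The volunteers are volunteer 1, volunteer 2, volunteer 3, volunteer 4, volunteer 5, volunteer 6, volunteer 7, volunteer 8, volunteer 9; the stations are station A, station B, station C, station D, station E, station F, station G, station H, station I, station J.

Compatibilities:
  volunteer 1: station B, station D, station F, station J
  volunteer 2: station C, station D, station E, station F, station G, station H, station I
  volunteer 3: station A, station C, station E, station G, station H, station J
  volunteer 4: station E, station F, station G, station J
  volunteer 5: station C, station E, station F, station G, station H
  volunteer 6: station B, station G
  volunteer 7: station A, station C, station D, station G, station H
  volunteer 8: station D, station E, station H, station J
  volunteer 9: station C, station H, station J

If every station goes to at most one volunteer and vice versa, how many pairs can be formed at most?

A valid assignment of size 9: volunteer 1→station D, volunteer 2→station I, volunteer 3→station A, volunteer 4→station F, volunteer 5→station C, volunteer 6→station B, volunteer 7→station G, volunteer 8→station J, volunteer 9→station H.
This saturates every volunteer, so 9 is the maximum.

9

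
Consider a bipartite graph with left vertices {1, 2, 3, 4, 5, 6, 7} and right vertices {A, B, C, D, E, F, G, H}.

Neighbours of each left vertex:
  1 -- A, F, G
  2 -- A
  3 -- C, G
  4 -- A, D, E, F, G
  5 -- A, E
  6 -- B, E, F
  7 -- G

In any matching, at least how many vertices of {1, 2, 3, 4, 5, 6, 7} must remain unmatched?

0

One maximum matching: 1–F, 2–A, 3–C, 4–D, 5–E, 6–B, 7–G.
All 7 left vertices are matched, so no larger matching exists.
That matches 7 of the 7, leaving 0 unmatched; no matching can do better.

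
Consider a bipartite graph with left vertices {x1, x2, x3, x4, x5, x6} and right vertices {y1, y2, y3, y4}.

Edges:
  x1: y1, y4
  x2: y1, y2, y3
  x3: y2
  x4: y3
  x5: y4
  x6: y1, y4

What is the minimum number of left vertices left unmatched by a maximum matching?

For example, pair x1→y4, x2→y1, x3→y2, x4→y3.
The set {x1, x2, x3, x4, x5, x6} has only 4 neighbours ({y1, y2, y3, y4}), so by Hall's theorem at most 4 of the 6 left vertices can be matched.
That matches 4 of the 6, leaving 2 unmatched; no matching can do better.

2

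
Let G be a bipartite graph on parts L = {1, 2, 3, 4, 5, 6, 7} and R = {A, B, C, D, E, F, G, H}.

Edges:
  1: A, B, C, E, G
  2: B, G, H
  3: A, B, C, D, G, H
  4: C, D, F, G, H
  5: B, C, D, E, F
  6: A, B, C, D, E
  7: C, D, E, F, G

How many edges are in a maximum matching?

7

One maximum matching: 1→B, 2→H, 3→A, 4→D, 5→F, 6→E, 7→G.
All 7 left vertices are matched, so no larger matching exists.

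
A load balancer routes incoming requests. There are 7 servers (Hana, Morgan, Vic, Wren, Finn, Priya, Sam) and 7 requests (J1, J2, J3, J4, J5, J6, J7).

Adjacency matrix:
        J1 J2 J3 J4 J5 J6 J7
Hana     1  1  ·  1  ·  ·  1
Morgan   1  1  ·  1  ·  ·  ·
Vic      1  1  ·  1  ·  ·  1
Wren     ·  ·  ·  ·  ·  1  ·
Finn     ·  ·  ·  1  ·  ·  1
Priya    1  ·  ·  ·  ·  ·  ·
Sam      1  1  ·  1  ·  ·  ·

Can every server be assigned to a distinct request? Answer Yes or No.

No

The set {Hana, Morgan, Vic, Finn, Priya, Sam} has only 4 neighbours ({J1, J2, J4, J7}), so by Hall's theorem at most 5 of the 7 servers can be matched.
Hence no matching covers every server.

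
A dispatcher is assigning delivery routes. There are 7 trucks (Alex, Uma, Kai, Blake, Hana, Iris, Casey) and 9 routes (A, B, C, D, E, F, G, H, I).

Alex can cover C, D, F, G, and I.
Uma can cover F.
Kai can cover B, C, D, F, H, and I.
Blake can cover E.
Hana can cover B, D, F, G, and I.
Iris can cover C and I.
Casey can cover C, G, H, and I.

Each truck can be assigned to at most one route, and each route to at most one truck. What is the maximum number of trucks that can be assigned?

A valid assignment of size 7: Alex→D, Uma→F, Kai→H, Blake→E, Hana→G, Iris→I, Casey→C.
This saturates every truck, so 7 is the maximum.

7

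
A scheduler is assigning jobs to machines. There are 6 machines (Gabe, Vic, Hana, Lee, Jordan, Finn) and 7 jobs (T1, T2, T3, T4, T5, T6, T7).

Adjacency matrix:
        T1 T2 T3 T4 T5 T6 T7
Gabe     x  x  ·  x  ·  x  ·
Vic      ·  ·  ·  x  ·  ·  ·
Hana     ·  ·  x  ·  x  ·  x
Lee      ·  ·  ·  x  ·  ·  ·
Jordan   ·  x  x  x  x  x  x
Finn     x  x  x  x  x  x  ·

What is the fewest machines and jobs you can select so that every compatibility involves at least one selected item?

{Gabe, Hana, Jordan, Finn, T4} is a vertex cover of size 5: every edge has an endpoint in this set.
No smaller cover exists because Gabe–T2, Vic–T4, Hana–T7, Jordan–T3, Finn–T5 is a matching of size 5, and a cover must include an endpoint of each of these disjoint edges (König's theorem).

5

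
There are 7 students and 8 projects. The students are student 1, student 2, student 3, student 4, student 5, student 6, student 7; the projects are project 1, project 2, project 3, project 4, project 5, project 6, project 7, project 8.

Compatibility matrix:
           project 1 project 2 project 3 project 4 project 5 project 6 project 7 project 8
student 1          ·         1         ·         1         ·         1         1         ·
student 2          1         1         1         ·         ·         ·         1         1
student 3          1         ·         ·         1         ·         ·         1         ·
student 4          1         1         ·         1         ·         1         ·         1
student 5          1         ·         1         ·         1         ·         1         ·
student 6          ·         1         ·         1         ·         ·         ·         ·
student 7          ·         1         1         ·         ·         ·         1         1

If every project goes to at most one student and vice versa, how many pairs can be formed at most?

A valid assignment of size 7: student 1→project 7, student 2→project 2, student 3→project 1, student 4→project 6, student 5→project 3, student 6→project 4, student 7→project 8.
All 7 students are matched, so no larger matching exists.

7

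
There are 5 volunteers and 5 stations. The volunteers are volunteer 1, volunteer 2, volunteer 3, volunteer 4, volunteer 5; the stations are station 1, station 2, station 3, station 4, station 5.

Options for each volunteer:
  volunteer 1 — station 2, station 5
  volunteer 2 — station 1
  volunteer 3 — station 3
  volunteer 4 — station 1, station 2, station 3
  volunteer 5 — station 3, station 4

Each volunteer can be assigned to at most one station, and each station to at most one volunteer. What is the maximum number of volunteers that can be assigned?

5

For example, pair volunteer 1-station 5, volunteer 2-station 1, volunteer 3-station 3, volunteer 4-station 2, volunteer 5-station 4.
All 5 volunteers are matched, so no larger matching exists.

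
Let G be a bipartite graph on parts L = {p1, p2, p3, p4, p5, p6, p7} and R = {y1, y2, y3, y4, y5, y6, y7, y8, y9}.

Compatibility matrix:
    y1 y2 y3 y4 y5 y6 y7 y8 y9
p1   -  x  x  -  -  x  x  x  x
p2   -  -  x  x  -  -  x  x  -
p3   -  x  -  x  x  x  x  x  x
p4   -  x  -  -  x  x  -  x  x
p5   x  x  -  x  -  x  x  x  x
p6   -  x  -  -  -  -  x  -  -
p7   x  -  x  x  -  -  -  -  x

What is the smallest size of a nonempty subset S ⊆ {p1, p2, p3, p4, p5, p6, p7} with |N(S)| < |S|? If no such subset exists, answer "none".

none

A matching saturating every left vertex exists, for instance p1→y7, p2→y8, p3→y4, p4→y9, p5→y6, p6→y2, p7→y3.
By Hall's marriage theorem, this means |N(S)| ≥ |S| for every subset S, so no violating subset exists.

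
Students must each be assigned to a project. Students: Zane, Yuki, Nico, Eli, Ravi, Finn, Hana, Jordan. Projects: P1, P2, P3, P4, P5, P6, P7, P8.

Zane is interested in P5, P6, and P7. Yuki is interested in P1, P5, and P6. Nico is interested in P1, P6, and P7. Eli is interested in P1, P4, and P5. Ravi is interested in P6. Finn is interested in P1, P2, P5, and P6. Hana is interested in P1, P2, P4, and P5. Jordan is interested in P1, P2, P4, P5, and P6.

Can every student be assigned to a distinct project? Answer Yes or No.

The set {Zane, Yuki, Nico, Eli, Ravi, Finn, Hana, Jordan} has only 6 neighbours ({P1, P2, P4, P5, P6, P7}), so by Hall's theorem at most 6 of the 8 students can be matched.
Hence no matching covers every student.

No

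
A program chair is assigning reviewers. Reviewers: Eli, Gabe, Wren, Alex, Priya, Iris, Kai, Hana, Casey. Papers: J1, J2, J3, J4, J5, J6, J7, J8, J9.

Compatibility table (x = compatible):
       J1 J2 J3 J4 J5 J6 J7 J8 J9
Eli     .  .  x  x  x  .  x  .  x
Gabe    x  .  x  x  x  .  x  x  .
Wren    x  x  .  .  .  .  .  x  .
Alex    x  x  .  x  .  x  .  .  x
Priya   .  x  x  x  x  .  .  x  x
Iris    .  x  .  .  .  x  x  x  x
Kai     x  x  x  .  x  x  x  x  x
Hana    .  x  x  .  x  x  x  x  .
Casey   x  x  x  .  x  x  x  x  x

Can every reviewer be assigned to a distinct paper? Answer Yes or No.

Yes

One maximum matching: Eli-J3, Gabe-J1, Wren-J8, Alex-J4, Priya-J5, Iris-J9, Kai-J7, Hana-J2, Casey-J6.
All 9 reviewers are covered.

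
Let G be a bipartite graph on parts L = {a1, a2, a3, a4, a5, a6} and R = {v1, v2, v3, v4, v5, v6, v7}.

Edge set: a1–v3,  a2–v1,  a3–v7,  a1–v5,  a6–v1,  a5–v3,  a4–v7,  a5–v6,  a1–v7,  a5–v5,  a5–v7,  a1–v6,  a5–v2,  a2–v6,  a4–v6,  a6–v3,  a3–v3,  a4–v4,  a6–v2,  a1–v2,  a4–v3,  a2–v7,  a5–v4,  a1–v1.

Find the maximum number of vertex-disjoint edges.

6

One maximum matching: a1–v3, a2–v1, a3–v7, a4–v4, a5–v6, a6–v2.
This saturates every left vertex, so 6 is the maximum.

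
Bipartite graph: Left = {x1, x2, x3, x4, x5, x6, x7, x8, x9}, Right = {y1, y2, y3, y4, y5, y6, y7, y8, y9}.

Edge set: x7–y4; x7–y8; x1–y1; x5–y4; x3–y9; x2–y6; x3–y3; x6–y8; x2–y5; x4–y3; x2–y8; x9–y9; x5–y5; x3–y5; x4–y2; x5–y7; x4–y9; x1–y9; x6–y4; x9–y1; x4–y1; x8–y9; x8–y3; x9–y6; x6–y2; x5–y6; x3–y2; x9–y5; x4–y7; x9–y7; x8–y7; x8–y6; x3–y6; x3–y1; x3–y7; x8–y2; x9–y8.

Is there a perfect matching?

For example, pair x1-y1, x2-y8, x3-y3, x4-y9, x5-y5, x6-y2, x7-y4, x8-y6, x9-y7.
Every left vertex is matched, so this is a perfect matching.

Yes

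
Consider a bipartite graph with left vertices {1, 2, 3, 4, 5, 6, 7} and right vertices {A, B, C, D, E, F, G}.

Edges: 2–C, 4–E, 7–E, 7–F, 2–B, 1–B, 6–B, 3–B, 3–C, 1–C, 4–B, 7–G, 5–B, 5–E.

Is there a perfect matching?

No

The set {1, 2, 3, 4, 5, 6} has only 3 neighbours ({B, C, E}), so by Hall's theorem at most 4 of the 7 left vertices can be matched.
Hence no matching covers every left vertex.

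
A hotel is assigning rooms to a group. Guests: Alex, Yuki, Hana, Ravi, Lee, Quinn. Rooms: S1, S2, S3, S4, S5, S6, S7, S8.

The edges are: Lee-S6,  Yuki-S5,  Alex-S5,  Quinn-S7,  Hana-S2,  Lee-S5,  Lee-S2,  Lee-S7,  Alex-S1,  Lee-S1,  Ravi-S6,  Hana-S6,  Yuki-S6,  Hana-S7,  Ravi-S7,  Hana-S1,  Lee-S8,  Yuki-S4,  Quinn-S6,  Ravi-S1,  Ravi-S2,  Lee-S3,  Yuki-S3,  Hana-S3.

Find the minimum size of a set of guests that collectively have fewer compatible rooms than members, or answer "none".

none

A matching saturating every guest exists, for instance Alex→S1, Yuki→S4, Hana→S3, Ravi→S2, Lee→S6, Quinn→S7.
By Hall's marriage theorem, this means |N(S)| ≥ |S| for every subset S, so no violating subset exists.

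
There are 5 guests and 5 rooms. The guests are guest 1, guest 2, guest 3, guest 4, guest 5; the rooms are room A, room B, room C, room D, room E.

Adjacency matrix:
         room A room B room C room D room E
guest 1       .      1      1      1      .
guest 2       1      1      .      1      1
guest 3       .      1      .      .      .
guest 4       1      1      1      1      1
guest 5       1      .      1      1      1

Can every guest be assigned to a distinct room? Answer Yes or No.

A valid assignment of size 5: guest 1-room C, guest 2-room E, guest 3-room B, guest 4-room A, guest 5-room D.
All 5 guests are covered.

Yes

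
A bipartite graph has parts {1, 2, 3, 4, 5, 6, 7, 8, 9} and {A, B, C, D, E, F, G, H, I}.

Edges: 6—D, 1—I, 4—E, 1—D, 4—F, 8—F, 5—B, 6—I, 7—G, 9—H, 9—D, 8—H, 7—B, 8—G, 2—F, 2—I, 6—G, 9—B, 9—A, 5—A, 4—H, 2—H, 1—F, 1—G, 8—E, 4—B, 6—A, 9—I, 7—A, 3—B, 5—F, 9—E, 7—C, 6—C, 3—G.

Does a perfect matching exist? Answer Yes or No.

Yes

For example, pair 1–D, 2–I, 3–B, 4–E, 5–F, 6–G, 7–C, 8–H, 9–A.
All 9 left vertices are covered.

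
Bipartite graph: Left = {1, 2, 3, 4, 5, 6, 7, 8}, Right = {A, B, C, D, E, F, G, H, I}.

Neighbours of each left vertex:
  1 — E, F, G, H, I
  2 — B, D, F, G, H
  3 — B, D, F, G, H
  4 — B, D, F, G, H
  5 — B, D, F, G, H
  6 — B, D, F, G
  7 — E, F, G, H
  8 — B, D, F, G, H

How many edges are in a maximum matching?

For example, pair 1-I, 2-D, 3-G, 4-F, 5-H, 6-B, 7-E.
The set {2, 3, 4, 5, 6, 8} has only 5 neighbours ({B, D, F, G, H}), so by Hall's theorem at most 7 of the 8 left vertices can be matched.

7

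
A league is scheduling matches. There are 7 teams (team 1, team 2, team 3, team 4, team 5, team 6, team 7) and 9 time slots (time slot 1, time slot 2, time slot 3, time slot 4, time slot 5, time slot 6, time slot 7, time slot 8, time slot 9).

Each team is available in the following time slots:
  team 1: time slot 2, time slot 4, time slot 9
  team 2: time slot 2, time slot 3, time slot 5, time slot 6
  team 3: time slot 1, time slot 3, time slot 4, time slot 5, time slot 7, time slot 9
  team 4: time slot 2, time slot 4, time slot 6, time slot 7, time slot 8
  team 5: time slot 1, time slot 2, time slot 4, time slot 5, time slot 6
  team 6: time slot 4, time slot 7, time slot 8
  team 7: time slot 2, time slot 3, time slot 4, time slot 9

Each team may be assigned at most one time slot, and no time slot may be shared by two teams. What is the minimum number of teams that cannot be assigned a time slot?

For example, pair team 1→time slot 4, team 2→time slot 2, team 3→time slot 5, team 4→time slot 7, team 5→time slot 1, team 6→time slot 8, team 7→time slot 3.
All 7 teams are matched, so no larger matching exists.
That matches 7 of the 7, leaving 0 unmatched; no matching can do better.

0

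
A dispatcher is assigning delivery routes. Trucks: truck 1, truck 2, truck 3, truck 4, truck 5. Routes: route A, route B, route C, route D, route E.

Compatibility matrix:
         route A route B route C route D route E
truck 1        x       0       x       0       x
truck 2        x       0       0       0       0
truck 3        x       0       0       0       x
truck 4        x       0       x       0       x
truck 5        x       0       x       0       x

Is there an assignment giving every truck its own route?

No

The set {truck 1, truck 2, truck 3, truck 4, truck 5} has only 3 neighbours ({route A, route C, route E}), so by Hall's theorem at most 3 of the 5 trucks can be matched.
Hence no matching covers every truck.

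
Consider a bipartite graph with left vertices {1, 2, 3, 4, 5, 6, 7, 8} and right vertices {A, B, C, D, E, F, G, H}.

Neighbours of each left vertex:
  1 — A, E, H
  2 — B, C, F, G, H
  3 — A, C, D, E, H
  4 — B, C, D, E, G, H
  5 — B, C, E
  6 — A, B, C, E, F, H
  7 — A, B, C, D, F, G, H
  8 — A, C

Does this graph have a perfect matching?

A valid assignment of size 8: 1→H, 2→G, 3→E, 4→D, 5→B, 6→A, 7→F, 8→C.
All 8 left vertices are covered.

Yes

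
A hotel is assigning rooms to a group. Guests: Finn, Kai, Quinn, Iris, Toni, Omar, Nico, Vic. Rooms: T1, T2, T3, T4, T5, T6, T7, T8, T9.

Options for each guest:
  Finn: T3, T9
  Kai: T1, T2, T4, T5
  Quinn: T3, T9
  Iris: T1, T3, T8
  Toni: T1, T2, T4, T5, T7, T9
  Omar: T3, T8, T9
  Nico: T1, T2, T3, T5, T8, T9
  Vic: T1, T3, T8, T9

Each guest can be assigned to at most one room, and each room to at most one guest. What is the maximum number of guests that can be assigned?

A valid assignment of size 7: Finn-T3, Kai-T2, Quinn-T9, Iris-T1, Toni-T7, Omar-T8, Nico-T5.
The set {Finn, Quinn, Iris, Omar, Vic} has only 4 neighbours ({T1, T3, T8, T9}), so by Hall's theorem at most 7 of the 8 guests can be matched.

7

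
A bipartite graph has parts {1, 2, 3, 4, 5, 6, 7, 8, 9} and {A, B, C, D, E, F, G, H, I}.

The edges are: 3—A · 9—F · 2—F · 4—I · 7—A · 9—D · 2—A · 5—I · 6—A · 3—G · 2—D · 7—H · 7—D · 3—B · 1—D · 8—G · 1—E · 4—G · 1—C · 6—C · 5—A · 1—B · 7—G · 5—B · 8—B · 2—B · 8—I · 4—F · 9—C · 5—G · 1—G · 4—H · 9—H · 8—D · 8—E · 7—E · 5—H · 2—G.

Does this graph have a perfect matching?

For example, pair 1-B, 2-D, 3-A, 4-G, 5-I, 6-C, 7-H, 8-E, 9-F.
All 9 left vertices are covered.

Yes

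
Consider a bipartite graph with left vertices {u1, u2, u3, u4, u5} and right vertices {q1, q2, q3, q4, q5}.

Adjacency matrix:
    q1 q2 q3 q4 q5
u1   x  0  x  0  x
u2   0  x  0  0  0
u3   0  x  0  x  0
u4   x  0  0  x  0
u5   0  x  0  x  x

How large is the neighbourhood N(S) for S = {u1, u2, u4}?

The union of neighbours of {u1, u2, u4} is {q1, q2, q3, q4, q5}, which has 5 elements.
Since |N(S)| = 5 ≥ |S| = 3, Hall's condition holds for this subset.

5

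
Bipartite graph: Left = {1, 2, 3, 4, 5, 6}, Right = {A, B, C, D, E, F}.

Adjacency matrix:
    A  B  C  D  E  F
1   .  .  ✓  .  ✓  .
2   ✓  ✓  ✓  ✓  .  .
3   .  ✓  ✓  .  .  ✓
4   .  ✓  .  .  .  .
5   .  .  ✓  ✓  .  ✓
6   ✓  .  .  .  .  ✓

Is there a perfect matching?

One maximum matching: 1-E, 2-A, 3-C, 4-B, 5-D, 6-F.
All 6 left vertices are covered.

Yes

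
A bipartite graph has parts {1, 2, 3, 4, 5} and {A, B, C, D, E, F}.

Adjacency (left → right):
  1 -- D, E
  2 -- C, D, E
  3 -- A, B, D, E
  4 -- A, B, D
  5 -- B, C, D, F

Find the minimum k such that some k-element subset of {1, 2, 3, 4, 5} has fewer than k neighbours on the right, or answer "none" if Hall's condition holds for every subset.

none

A matching saturating every left vertex exists, for instance 1→E, 2→C, 3→A, 4→D, 5→B.
By Hall's marriage theorem, this means |N(S)| ≥ |S| for every subset S, so no violating subset exists.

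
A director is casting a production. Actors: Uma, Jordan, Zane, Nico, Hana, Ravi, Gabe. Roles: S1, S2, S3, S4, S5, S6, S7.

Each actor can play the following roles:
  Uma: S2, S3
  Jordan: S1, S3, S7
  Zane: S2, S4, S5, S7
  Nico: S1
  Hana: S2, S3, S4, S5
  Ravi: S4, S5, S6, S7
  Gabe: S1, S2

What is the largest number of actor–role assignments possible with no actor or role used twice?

A valid assignment of size 7: Uma–S3, Jordan–S7, Zane–S4, Nico–S1, Hana–S5, Ravi–S6, Gabe–S2.
All 7 actors are matched, so no larger matching exists.

7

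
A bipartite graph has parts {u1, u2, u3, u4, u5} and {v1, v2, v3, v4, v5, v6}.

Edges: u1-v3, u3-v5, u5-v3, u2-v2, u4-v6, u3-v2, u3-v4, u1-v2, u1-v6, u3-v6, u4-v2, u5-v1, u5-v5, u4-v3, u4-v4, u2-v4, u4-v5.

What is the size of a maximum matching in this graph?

One maximum matching: u1-v6, u2-v4, u3-v2, u4-v3, u5-v1.
This saturates every left vertex, so 5 is the maximum.

5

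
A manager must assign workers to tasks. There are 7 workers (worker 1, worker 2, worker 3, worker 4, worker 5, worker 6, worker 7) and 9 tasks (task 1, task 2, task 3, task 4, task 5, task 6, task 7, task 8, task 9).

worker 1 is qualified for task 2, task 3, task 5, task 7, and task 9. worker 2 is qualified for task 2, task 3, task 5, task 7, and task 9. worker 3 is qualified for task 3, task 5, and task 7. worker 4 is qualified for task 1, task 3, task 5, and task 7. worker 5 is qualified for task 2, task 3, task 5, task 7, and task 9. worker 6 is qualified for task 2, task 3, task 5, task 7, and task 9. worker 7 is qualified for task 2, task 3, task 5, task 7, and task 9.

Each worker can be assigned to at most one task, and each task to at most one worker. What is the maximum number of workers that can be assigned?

6

A valid assignment of size 6: worker 1-task 9, worker 2-task 2, worker 3-task 3, worker 4-task 1, worker 5-task 5, worker 6-task 7.
The set {worker 1, worker 2, worker 3, worker 5, worker 6, worker 7} has only 5 neighbours ({task 2, task 3, task 5, task 7, task 9}), so by Hall's theorem at most 6 of the 7 workers can be matched.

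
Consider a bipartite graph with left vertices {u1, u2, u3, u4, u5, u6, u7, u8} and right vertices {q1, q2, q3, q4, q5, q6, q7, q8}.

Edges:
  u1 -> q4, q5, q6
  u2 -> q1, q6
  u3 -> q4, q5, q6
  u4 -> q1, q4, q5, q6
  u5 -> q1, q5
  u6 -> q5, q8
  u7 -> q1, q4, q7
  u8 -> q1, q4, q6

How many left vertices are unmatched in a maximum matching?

2

For example, pair u1-q4, u2-q1, u3-q5, u4-q6, u6-q8, u7-q7.
The set {u1, u2, u3, u4, u5, u8} has only 4 neighbours ({q1, q4, q5, q6}), so by Hall's theorem at most 6 of the 8 left vertices can be matched.
That matches 6 of the 8, leaving 2 unmatched; no matching can do better.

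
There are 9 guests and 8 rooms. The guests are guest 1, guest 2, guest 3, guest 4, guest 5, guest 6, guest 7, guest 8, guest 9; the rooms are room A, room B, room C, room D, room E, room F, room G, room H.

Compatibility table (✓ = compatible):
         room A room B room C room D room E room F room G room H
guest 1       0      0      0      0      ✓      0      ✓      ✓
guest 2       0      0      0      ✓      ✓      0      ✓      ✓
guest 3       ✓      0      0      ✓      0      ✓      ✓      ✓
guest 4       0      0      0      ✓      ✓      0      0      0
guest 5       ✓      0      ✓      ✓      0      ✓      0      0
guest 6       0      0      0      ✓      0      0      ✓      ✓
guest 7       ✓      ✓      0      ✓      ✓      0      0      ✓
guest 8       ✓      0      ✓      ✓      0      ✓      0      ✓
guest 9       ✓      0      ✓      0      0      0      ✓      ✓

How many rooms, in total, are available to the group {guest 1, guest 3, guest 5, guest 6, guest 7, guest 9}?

8

The union of neighbours of {guest 1, guest 3, guest 5, guest 6, guest 7, guest 9} is {room A, room B, room C, room D, room E, room F, room G, room H}, which has 8 elements.
Since |N(S)| = 8 ≥ |S| = 6, Hall's condition holds for this subset.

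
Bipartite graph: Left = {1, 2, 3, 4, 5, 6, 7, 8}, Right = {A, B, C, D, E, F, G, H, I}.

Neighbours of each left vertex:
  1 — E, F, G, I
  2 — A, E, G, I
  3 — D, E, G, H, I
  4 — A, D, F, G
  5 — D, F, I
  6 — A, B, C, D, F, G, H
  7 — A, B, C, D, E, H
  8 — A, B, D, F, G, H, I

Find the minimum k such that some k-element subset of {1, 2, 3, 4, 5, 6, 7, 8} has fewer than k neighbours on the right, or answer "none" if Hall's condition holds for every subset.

A matching saturating every left vertex exists, for instance 1→F, 2→A, 3→E, 4→D, 5→I, 6→B, 7→H, 8→G.
By Hall's marriage theorem, this means |N(S)| ≥ |S| for every subset S, so no violating subset exists.

none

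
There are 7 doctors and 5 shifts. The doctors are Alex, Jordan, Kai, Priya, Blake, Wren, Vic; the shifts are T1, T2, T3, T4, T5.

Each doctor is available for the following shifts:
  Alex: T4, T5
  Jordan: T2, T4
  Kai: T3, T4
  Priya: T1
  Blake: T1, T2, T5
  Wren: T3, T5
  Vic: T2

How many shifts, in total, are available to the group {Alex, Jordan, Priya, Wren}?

The union of neighbours of {Alex, Jordan, Priya, Wren} is {T1, T2, T3, T4, T5}, which has 5 elements.
Since |N(S)| = 5 ≥ |S| = 4, Hall's condition holds for this subset.

5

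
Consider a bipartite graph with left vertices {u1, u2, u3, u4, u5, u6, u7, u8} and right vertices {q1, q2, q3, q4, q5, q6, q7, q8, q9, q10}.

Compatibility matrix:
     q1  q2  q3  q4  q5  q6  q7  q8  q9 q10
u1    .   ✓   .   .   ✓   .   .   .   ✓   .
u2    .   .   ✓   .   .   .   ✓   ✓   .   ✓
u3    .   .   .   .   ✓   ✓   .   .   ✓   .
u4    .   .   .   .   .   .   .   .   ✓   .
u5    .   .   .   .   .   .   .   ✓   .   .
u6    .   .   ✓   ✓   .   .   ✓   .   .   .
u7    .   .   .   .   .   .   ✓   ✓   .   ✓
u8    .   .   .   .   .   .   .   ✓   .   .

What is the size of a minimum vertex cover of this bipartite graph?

7

The 7 edges u1–q2, u2–q10, u3–q5, u4–q9, u5–q8, u6–q4, u7–q7 form a matching, so any vertex cover needs at least 7 vertices (one per matched edge).
Conversely {u1, u2, u3, u4, u6, u7, q8} meets every edge and has exactly 7 vertices, so 7 is optimal.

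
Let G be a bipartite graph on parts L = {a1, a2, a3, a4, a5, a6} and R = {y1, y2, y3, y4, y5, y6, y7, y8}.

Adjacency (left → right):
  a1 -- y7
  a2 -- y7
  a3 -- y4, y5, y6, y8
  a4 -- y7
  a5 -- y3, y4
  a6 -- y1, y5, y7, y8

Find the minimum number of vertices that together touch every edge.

4

A maximum matching has 4 edges (e.g. a1–y7, a3–y8, a5–y3, a6–y1).
By König's theorem the minimum vertex cover has the same size. One such cover is {a3, a5, a6, y7}.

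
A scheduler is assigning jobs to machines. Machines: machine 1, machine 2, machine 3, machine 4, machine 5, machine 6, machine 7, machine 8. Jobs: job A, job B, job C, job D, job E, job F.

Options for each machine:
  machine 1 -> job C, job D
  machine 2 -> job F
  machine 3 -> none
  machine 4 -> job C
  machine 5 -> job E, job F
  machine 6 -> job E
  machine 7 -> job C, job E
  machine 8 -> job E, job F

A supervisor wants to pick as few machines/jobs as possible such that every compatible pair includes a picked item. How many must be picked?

The 4 edges machine 1–job D, machine 2–job F, machine 4–job C, machine 5–job E form a matching, so any vertex cover needs at least 4 vertices (one per matched edge).
Conversely {machine 1, job C, job E, job F} meets every edge and has exactly 4 vertices, so 4 is optimal.

4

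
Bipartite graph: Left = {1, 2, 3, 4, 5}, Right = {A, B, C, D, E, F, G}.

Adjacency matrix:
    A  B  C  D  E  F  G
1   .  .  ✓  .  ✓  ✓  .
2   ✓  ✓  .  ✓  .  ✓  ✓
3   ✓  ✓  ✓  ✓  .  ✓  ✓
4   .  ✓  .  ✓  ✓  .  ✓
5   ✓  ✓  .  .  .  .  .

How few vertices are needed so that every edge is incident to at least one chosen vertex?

5

A maximum matching has 5 edges (e.g. 1–C, 2–A, 3–G, 4–E, 5–B).
By König's theorem the minimum vertex cover has the same size. One such cover is {1, 2, 3, 4, 5}.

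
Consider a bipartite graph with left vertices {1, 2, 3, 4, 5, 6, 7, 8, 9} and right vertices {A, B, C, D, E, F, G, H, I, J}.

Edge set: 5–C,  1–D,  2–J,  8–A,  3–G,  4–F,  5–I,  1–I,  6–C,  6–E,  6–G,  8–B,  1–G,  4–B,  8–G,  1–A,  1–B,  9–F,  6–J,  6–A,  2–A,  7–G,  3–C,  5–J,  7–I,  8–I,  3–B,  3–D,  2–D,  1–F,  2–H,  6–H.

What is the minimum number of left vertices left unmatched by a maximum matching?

0

For example, pair 1–D, 2–J, 3–G, 4–B, 5–C, 6–E, 7–I, 8–A, 9–F.
This saturates every left vertex, so 9 is the maximum.
That matches 9 of the 9, leaving 0 unmatched; no matching can do better.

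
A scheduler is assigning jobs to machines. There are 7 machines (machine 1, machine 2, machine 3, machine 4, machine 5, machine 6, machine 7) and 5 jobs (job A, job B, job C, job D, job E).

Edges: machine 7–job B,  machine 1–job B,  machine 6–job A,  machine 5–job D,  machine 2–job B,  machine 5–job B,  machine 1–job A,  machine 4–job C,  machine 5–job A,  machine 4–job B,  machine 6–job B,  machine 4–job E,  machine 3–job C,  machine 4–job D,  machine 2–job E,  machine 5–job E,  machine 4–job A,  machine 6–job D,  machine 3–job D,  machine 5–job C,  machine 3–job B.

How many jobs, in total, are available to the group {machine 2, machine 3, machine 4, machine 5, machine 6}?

The union of neighbours of {machine 2, machine 3, machine 4, machine 5, machine 6} is {job A, job B, job C, job D, job E}, which has 5 elements.
Since |N(S)| = 5 ≥ |S| = 5, Hall's condition holds for this subset.

5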